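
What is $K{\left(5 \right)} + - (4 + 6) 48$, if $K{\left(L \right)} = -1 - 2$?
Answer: $-483$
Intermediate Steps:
$K{\left(L \right)} = -3$ ($K{\left(L \right)} = -1 - 2 = -3$)
$K{\left(5 \right)} + - (4 + 6) 48 = -3 + - (4 + 6) 48 = -3 + \left(-1\right) 10 \cdot 48 = -3 - 480 = -483$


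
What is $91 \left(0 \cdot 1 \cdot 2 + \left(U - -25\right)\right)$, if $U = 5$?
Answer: $2730$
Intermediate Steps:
$91 \left(0 \cdot 1 \cdot 2 + \left(U - -25\right)\right) = 91 \left(0 \cdot 1 \cdot 2 + \left(5 - -25\right)\right) = 91 \left(0 \cdot 2 + \left(5 + 25\right)\right) = 91 \left(0 + 30\right) = 91 \cdot 30 = 2730$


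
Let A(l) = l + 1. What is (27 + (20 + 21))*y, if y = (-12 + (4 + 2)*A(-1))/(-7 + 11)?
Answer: -204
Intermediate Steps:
A(l) = 1 + l
y = -3 (y = (-12 + (4 + 2)*(1 - 1))/(-7 + 11) = (-12 + 6*0)/4 = (-12 + 0)*(¼) = -12*¼ = -3)
(27 + (20 + 21))*y = (27 + (20 + 21))*(-3) = (27 + 41)*(-3) = 68*(-3) = -204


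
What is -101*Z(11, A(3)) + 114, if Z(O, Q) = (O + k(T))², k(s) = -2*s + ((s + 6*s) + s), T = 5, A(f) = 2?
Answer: -169667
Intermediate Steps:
k(s) = 6*s (k(s) = -2*s + (7*s + s) = -2*s + 8*s = 6*s)
Z(O, Q) = (30 + O)² (Z(O, Q) = (O + 6*5)² = (O + 30)² = (30 + O)²)
-101*Z(11, A(3)) + 114 = -101*(30 + 11)² + 114 = -101*41² + 114 = -101*1681 + 114 = -169781 + 114 = -169667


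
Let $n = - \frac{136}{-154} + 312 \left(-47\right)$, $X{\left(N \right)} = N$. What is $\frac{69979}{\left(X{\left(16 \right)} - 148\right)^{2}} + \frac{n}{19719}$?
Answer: $\frac{874553363}{267231888} \approx 3.2726$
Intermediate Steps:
$n = - \frac{1129060}{77}$ ($n = \left(-136\right) \left(- \frac{1}{154}\right) - 14664 = \frac{68}{77} - 14664 = - \frac{1129060}{77} \approx -14663.0$)
$\frac{69979}{\left(X{\left(16 \right)} - 148\right)^{2}} + \frac{n}{19719} = \frac{69979}{\left(16 - 148\right)^{2}} - \frac{1129060}{77 \cdot 19719} = \frac{69979}{\left(-132\right)^{2}} - \frac{1129060}{1518363} = \frac{69979}{17424} - \frac{1129060}{1518363} = \frac{874553363}{267231888}$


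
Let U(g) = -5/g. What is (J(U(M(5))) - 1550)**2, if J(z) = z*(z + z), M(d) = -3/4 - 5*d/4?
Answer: 5760810000/2401 ≈ 2.3993e+6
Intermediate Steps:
M(d) = -3/4 - 5*d/4 (M(d) = -3*1/4 - 5*d*(1/4) = -3/4 - 5*d/4)
J(z) = 2*z**2 (J(z) = z*(2*z) = 2*z**2)
(J(U(M(5))) - 1550)**2 = (2*(-5/(-3/4 - 5/4*5))**2 - 1550)**2 = (2*(-5/(-3/4 - 25/4))**2 - 1550)**2 = (2*(-5/(-7))**2 - 1550)**2 = (2*(-5*(-1/7))**2 - 1550)**2 = (2*(5/7)**2 - 1550)**2 = (2*(25/49) - 1550)**2 = (50/49 - 1550)**2 = (-75900/49)**2 = 5760810000/2401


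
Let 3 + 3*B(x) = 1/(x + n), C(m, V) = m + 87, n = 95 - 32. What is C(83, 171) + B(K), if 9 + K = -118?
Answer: 32447/192 ≈ 168.99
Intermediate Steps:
K = -127 (K = -9 - 118 = -127)
n = 63
C(m, V) = 87 + m
B(x) = -1 + 1/(3*(63 + x)) (B(x) = -1 + 1/(3*(x + 63)) = -1 + 1/(3*(63 + x)))
C(83, 171) + B(K) = (87 + 83) + (-188/3 - 1*(-127))/(63 - 127) = 170 + (-188/3 + 127)/(-64) = 170 - 1/64*193/3 = 170 - 193/192 = 32447/192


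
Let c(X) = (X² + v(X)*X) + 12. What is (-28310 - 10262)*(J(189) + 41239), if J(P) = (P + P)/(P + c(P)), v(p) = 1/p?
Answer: -57141678423700/35923 ≈ -1.5907e+9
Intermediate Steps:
c(X) = 13 + X² (c(X) = (X² + X/X) + 12 = (X² + 1) + 12 = (1 + X²) + 12 = 13 + X²)
J(P) = 2*P/(13 + P + P²) (J(P) = (P + P)/(P + (13 + P²)) = (2*P)/(13 + P + P²) = 2*P/(13 + P + P²))
(-28310 - 10262)*(J(189) + 41239) = (-28310 - 10262)*(2*189/(13 + 189 + 189²) + 41239) = -38572*(2*189/(13 + 189 + 35721) + 41239) = -38572*(2*189/35923 + 41239) = -38572*(2*189*(1/35923) + 41239) = -38572*(378/35923 + 41239) = -38572*1481428975/35923 = -57141678423700/35923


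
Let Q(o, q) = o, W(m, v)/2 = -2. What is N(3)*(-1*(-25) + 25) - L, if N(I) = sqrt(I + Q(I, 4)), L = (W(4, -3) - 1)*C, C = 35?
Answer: 175 + 50*sqrt(6) ≈ 297.47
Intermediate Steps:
W(m, v) = -4 (W(m, v) = 2*(-2) = -4)
L = -175 (L = (-4 - 1)*35 = -5*35 = -175)
N(I) = sqrt(2)*sqrt(I) (N(I) = sqrt(I + I) = sqrt(2*I) = sqrt(2)*sqrt(I))
N(3)*(-1*(-25) + 25) - L = (sqrt(2)*sqrt(3))*(-1*(-25) + 25) - 1*(-175) = sqrt(6)*(25 + 25) + 175 = sqrt(6)*50 + 175 = 50*sqrt(6) + 175 = 175 + 50*sqrt(6)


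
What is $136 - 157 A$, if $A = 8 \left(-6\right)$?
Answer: $7672$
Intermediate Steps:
$A = -48$
$136 - 157 A = 136 - -7536 = 136 + 7536 = 7672$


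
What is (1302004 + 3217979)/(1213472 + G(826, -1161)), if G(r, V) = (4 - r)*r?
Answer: 4519983/534500 ≈ 8.4565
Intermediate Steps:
G(r, V) = r*(4 - r)
(1302004 + 3217979)/(1213472 + G(826, -1161)) = (1302004 + 3217979)/(1213472 + 826*(4 - 1*826)) = 4519983/(1213472 + 826*(4 - 826)) = 4519983/(1213472 + 826*(-822)) = 4519983/(1213472 - 678972) = 4519983/534500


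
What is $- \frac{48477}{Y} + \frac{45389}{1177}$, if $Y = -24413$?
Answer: $\frac{1165139086}{28734101} \approx 40.549$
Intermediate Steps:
$- \frac{48477}{Y} + \frac{45389}{1177} = - \frac{48477}{-24413} + \frac{45389}{1177} = \left(-48477\right) \left(- \frac{1}{24413}\right) + 45389 \cdot \frac{1}{1177} = \frac{48477}{24413} + \frac{45389}{1177} = \frac{1165139086}{28734101}$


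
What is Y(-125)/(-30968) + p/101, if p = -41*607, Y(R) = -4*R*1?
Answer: -192687779/781942 ≈ -246.42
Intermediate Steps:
Y(R) = -4*R
p = -24887
Y(-125)/(-30968) + p/101 = -4*(-125)/(-30968) - 24887/101 = 500*(-1/30968) - 24887*1/101 = -125/7742 - 24887/101 = -192687779/781942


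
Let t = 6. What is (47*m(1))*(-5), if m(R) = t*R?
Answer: -1410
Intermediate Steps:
m(R) = 6*R
(47*m(1))*(-5) = (47*(6*1))*(-5) = (47*6)*(-5) = 282*(-5) = -1410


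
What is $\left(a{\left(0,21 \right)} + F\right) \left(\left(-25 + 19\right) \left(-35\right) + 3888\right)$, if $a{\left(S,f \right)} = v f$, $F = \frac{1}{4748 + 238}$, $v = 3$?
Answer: $\frac{214543277}{831} \approx 2.5817 \cdot 10^{5}$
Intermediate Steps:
$F = \frac{1}{4986} \approx 0.00020056$
$a{\left(S,f \right)} = 3 f$
$\left(a{\left(0,21 \right)} + F\right) \left(\left(-25 + 19\right) \left(-35\right) + 3888\right) = \left(3 \cdot 21 + \frac{1}{4986}\right) \left(\left(-25 + 19\right) \left(-35\right) + 3888\right) = \left(63 + \frac{1}{4986}\right) \left(\left(-6\right) \left(-35\right) + 3888\right) = \frac{314119 \left(210 + 3888\right)}{4986} = \frac{314119}{4986} \cdot 4098 = \frac{214543277}{831}$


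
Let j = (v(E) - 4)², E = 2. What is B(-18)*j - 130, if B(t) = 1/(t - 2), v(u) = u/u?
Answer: -2609/20 ≈ -130.45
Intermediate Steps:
v(u) = 1
B(t) = 1/(-2 + t)
j = 9 (j = (1 - 4)² = (-3)² = 9)
B(-18)*j - 130 = 9/(-2 - 18) - 130 = 9/(-20) - 130 = -1/20*9 - 130 = -9/20 - 130 = -2609/20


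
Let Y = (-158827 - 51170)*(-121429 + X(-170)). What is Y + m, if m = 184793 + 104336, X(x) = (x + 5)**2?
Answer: 19782846517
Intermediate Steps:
X(x) = (5 + x)**2
Y = 19782557388 (Y = (-158827 - 51170)*(-121429 + (5 - 170)**2) = -209997*(-121429 + (-165)**2) = -209997*(-121429 + 27225) = -209997*(-94204) = 19782557388)
m = 289129
Y + m = 19782557388 + 289129 = 19782846517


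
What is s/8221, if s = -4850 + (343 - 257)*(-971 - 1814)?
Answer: -244360/8221 ≈ -29.724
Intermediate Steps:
s = -244360 (s = -4850 + 86*(-2785) = -4850 - 239510 = -244360)
s/8221 = -244360/8221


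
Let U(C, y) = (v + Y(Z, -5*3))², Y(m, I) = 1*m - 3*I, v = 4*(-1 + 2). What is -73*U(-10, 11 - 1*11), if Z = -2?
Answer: -161257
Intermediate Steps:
v = 4 (v = 4*1 = 4)
Y(m, I) = m - 3*I
U(C, y) = 2209 (U(C, y) = (4 + (-2 - (-15)*3))² = (4 + (-2 - 3*(-15)))² = (4 + (-2 + 45))² = (4 + 43)² = 47² = 2209)
-73*U(-10, 11 - 1*11) = -73*2209 = -161257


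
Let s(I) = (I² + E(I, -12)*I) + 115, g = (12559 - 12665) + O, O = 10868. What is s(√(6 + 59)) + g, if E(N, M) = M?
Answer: 10942 - 12*√65 ≈ 10845.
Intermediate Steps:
g = 10762 (g = (12559 - 12665) + 10868 = -106 + 10868 = 10762)
s(I) = 115 + I² - 12*I (s(I) = (I² - 12*I) + 115 = 115 + I² - 12*I)
s(√(6 + 59)) + g = (115 + (√(6 + 59))² - 12*√(6 + 59)) + 10762 = (115 + (√65)² - 12*√65) + 10762 = (115 + 65 - 12*√65) + 10762 = (180 - 12*√65) + 10762 = 10942 - 12*√65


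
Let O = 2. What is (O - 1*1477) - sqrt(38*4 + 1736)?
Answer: -1475 - 4*sqrt(118) ≈ -1518.5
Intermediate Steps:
(O - 1*1477) - sqrt(38*4 + 1736) = (2 - 1*1477) - sqrt(38*4 + 1736) = (2 - 1477) - sqrt(152 + 1736) = -1475 - sqrt(1888) = -1475 - 4*sqrt(118)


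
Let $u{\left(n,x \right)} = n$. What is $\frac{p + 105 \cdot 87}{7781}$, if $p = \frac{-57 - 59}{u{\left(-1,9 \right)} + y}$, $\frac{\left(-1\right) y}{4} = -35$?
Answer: $\frac{1269649}{1081559} \approx 1.1739$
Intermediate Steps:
$y = 140$ ($y = \left(-4\right) \left(-35\right) = 140$)
$p = - \frac{116}{139}$ ($p = \frac{-57 - 59}{-1 + 140} = - \frac{116}{139} \approx -0.83453$)
$\frac{p + 105 \cdot 87}{7781} = \frac{- \frac{116}{139} + 105 \cdot 87}{7781} = \left(- \frac{116}{139} + 9135\right) \frac{1}{7781} = \frac{1269649}{139} \cdot \frac{1}{7781} = \frac{1269649}{1081559}$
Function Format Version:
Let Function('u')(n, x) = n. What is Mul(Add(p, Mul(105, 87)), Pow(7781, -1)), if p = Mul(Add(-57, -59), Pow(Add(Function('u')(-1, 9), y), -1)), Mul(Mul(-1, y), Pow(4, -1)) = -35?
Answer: Rational(1269649, 1081559) ≈ 1.1739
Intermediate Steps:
y = 140 (y = Mul(-4, -35) = 140)
p = Rational(-116, 139) (p = Mul(Add(-57, -59), Pow(Add(-1, 140), -1)) = Mul(-116, Pow(139, -1)) = Mul(-116, Rational(1, 139)) = Rational(-116, 139) ≈ -0.83453)
Mul(Add(p, Mul(105, 87)), Pow(7781, -1)) = Mul(Add(Rational(-116, 139), Mul(105, 87)), Pow(7781, -1)) = Mul(Add(Rational(-116, 139), 9135), Rational(1, 7781)) = Mul(Rational(1269649, 139), Rational(1, 7781)) = Rational(1269649, 1081559)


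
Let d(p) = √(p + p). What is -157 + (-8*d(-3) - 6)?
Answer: -163 - 8*I*√6 ≈ -163.0 - 19.596*I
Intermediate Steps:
d(p) = √2*√p (d(p) = √(2*p) = √2*√p)
-157 + (-8*d(-3) - 6) = -157 + (-8*√2*√(-3) - 6) = -157 + (-8*√2*I*√3 - 6) = -157 + (-8*I*√6 - 6) = -157 + (-6 - 8*I*√6) = -163 - 8*I*√6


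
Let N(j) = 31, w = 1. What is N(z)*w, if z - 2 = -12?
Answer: 31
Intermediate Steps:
z = -10 (z = 2 - 12 = -10)
N(z)*w = 31*1 = 31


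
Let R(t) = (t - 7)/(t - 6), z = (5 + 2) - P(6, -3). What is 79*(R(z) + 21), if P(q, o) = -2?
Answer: 5135/3 ≈ 1711.7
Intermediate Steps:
z = 9 (z = (5 + 2) - 1*(-2) = 7 + 2 = 9)
R(t) = (-7 + t)/(-6 + t)
79*(R(z) + 21) = 79*((-7 + 9)/(-6 + 9) + 21) = 79*(2/3 + 21) = 79*((⅓)*2 + 21) = 79*(⅔ + 21) = 79*(65/3) = 5135/3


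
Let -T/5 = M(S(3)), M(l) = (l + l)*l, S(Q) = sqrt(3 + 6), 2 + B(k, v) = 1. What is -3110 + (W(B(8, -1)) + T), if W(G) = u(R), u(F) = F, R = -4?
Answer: -3204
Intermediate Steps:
B(k, v) = -1 (B(k, v) = -2 + 1 = -1)
S(Q) = 3 (S(Q) = sqrt(9) = 3)
M(l) = 2*l**2 (M(l) = (2*l)*l = 2*l**2)
T = -90 (T = -10*3**2 = -10*9 = -5*18 = -90)
W(G) = -4
-3110 + (W(B(8, -1)) + T) = -3110 + (-4 - 90) = -3110 - 94 = -3204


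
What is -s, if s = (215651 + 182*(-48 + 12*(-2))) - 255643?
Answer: 53096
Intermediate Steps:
s = -53096 (s = (215651 + 182*(-48 - 24)) - 255643 = (215651 + 182*(-72)) - 255643 = (215651 - 13104) - 255643 = 202547 - 255643 = -53096)
-s = -1*(-53096) = 53096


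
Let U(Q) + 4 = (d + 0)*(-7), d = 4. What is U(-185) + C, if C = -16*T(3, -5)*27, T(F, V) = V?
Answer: 2128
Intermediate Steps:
U(Q) = -32 (U(Q) = -4 + (4 + 0)*(-7) = -4 + 4*(-7) = -4 - 28 = -32)
C = 2160 (C = -16*(-5)*27 = 80*27 = 2160)
U(-185) + C = -32 + 2160 = 2128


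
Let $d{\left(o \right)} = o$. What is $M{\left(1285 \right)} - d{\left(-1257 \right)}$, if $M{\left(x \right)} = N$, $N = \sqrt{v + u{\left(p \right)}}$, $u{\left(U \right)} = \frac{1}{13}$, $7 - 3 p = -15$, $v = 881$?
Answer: $1257 + \frac{\sqrt{148902}}{13} \approx 1286.7$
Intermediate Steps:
$p = \frac{22}{3}$ ($p = \frac{7}{3} - -5 = \frac{7}{3} + 5 = \frac{22}{3} \approx 7.3333$)
$u{\left(U \right)} = \frac{1}{13}$
$N = \frac{\sqrt{148902}}{13}$ ($N = \sqrt{881 + \frac{1}{13}} = \sqrt{\frac{11454}{13}} = \frac{\sqrt{148902}}{13} \approx 29.683$)
$M{\left(x \right)} = \frac{\sqrt{148902}}{13}$
$M{\left(1285 \right)} - d{\left(-1257 \right)} = \frac{\sqrt{148902}}{13} - -1257 = \frac{\sqrt{148902}}{13} + 1257 = 1257 + \frac{\sqrt{148902}}{13}$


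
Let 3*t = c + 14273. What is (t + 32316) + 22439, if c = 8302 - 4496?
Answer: 182344/3 ≈ 60781.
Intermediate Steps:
c = 3806
t = 18079/3 (t = (3806 + 14273)/3 = (⅓)*18079 = 18079/3 ≈ 6026.3)
(t + 32316) + 22439 = (18079/3 + 32316) + 22439 = 115027/3 + 22439 = 182344/3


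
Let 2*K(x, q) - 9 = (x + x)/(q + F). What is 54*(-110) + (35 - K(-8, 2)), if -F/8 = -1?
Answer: -59087/10 ≈ -5908.7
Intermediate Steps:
F = 8 (F = -8*(-1) = 8)
K(x, q) = 9/2 + x/(8 + q) (K(x, q) = 9/2 + ((x + x)/(q + 8))/2 = 9/2 + ((2*x)/(8 + q))/2 = 9/2 + (2*x/(8 + q))/2 = 9/2 + x/(8 + q))
54*(-110) + (35 - K(-8, 2)) = 54*(-110) + (35 - (36 - 8 + (9/2)*2)/(8 + 2)) = -5940 + (35 - (36 - 8 + 9)/10) = -5940 + (35 - 37/10) = -5940 + 313/10 = -59087/10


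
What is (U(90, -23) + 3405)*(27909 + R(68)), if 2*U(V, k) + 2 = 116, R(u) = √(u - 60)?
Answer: 96620958 + 6924*√2 ≈ 9.6631e+7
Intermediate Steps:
R(u) = √(-60 + u)
U(V, k) = 57 (U(V, k) = -1 + (½)*116 = -1 + 58 = 57)
(U(90, -23) + 3405)*(27909 + R(68)) = (57 + 3405)*(27909 + √(-60 + 68)) = 3462*(27909 + √8) = 3462*(27909 + 2*√2) = 96620958 + 6924*√2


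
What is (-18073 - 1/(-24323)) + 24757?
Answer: 162574933/24323 ≈ 6684.0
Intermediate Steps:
(-18073 - 1/(-24323)) + 24757 = (-18073 - 1*(-1/24323)) + 24757 = (-18073 + 1/24323) + 24757 = -439589578/24323 + 24757 = 162574933/24323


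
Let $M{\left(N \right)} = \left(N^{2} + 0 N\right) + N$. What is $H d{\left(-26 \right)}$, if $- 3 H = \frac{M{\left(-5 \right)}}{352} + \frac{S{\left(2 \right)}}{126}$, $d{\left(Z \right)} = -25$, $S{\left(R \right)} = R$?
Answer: $\frac{10075}{16632} \approx 0.60576$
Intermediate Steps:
$M{\left(N \right)} = N + N^{2}$ ($M{\left(N \right)} = \left(N^{2} + 0\right) + N = N^{2} + N = N + N^{2}$)
$H = - \frac{403}{16632}$ ($H = - \frac{\frac{\left(-5\right) \left(1 - 5\right)}{352} + \frac{2}{126}}{3} = - \frac{\left(-5\right) \left(-4\right) \frac{1}{352} + 2 \cdot \frac{1}{126}}{3} = - \frac{20 \cdot \frac{1}{352} + \frac{1}{63}}{3} = - \frac{\frac{5}{88} + \frac{1}{63}}{3} = \left(- \frac{1}{3}\right) \frac{403}{5544} = - \frac{403}{16632} \approx -0.02423$)
$H d{\left(-26 \right)} = \left(- \frac{403}{16632}\right) \left(-25\right) = \frac{10075}{16632}$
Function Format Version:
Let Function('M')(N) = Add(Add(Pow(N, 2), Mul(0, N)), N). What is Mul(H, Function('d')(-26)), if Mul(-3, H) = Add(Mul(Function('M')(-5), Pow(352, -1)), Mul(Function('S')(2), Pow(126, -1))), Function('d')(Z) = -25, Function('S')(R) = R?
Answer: Rational(10075, 16632) ≈ 0.60576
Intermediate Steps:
Function('M')(N) = Add(N, Pow(N, 2)) (Function('M')(N) = Add(Add(Pow(N, 2), 0), N) = Add(Pow(N, 2), N) = Add(N, Pow(N, 2)))
H = Rational(-403, 16632) (H = Mul(Rational(-1, 3), Add(Mul(Mul(-5, Add(1, -5)), Pow(352, -1)), Mul(2, Pow(126, -1)))) = Mul(Rational(-1, 3), Add(Mul(Mul(-5, -4), Rational(1, 352)), Mul(2, Rational(1, 126)))) = Mul(Rational(-1, 3), Add(Mul(20, Rational(1, 352)), Rational(1, 63))) = Mul(Rational(-1, 3), Add(Rational(5, 88), Rational(1, 63))) = Mul(Rational(-1, 3), Rational(403, 5544)) = Rational(-403, 16632) ≈ -0.024230)
Mul(H, Function('d')(-26)) = Mul(Rational(-403, 16632), -25) = Rational(10075, 16632)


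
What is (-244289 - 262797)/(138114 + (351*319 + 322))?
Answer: -507086/250405 ≈ -2.0251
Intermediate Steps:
(-244289 - 262797)/(138114 + (351*319 + 322)) = -507086/(138114 + (111969 + 322)) = -507086/(138114 + 112291) = -507086/250405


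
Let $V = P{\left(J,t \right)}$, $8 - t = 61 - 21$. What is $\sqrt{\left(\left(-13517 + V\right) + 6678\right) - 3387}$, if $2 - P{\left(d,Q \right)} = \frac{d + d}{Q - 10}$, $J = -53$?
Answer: $\frac{i \sqrt{4509897}}{21} \approx 101.13 i$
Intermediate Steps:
$t = -32$ ($t = 8 - \left(61 - 21\right) = 8 - 40 = -32$)
$P{\left(d,Q \right)} = 2 - \frac{2 d}{-10 + Q}$ ($P{\left(d,Q \right)} = 2 - \frac{d + d}{Q - 10} = 2 - \frac{2 d}{-10 + Q}$)
$V = - \frac{11}{21}$ ($V = \frac{2 \left(-10 - 32 - -53\right)}{-10 - 32} = \frac{2 \left(-10 - 32 + 53\right)}{-42} = 2 \left(- \frac{1}{42}\right) 11 = - \frac{11}{21} \approx -0.52381$)
$\sqrt{\left(\left(-13517 + V\right) + 6678\right) - 3387} = \sqrt{\left(\left(-13517 - \frac{11}{21}\right) + 6678\right) - 3387} = \sqrt{\left(- \frac{283868}{21} + 6678\right) - 3387} = \sqrt{- \frac{143630}{21} - 3387} = \sqrt{- \frac{214757}{21}} = \frac{i \sqrt{4509897}}{21}$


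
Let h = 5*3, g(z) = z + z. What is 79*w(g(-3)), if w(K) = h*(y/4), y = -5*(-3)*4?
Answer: 17775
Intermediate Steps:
y = 60 (y = 15*4 = 60)
g(z) = 2*z
h = 15
w(K) = 225 (w(K) = 15*(60/4) = 15*(60*(1/4)) = 15*15 = 225)
79*w(g(-3)) = 79*225 = 17775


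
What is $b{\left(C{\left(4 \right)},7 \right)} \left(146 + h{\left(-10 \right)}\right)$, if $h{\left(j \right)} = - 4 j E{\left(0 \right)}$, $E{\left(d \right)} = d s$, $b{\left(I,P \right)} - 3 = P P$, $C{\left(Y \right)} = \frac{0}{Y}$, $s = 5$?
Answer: $7592$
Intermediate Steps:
$C{\left(Y \right)} = 0$
$b{\left(I,P \right)} = 3 + P^{2}$ ($b{\left(I,P \right)} = 3 + P P = 3 + P^{2}$)
$E{\left(d \right)} = 5 d$ ($E{\left(d \right)} = d 5 = 5 d$)
$h{\left(j \right)} = 0$ ($h{\left(j \right)} = - 4 j 5 \cdot 0 = - 4 j 0 = 0$)
$b{\left(C{\left(4 \right)},7 \right)} \left(146 + h{\left(-10 \right)}\right) = \left(3 + 7^{2}\right) \left(146 + 0\right) = \left(3 + 49\right) 146 = 52 \cdot 146 = 7592$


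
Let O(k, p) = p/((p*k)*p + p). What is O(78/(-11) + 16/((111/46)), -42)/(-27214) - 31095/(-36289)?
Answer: 636586380557/742921109150 ≈ 0.85687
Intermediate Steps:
O(k, p) = p/(p + k*p**2) (O(k, p) = p/((k*p)*p + p) = p/(k*p**2 + p) = p/(p + k*p**2))
O(78/(-11) + 16/((111/46)), -42)/(-27214) - 31095/(-36289) = 1/((1 + (78/(-11) + 16/((111/46)))*(-42))*(-27214)) - 31095/(-36289) = -1/27214/(1 + (78*(-1/11) + 16/((111*(1/46))))*(-42)) - 31095*(-1/36289) = -1/27214/(1 + (-78/11 + 16/(111/46))*(-42)) + 31095/36289 = -1/27214/(1 + (-78/11 + 16*(46/111))*(-42)) + 31095/36289 = -1/27214/(1 + (-78/11 + 736/111)*(-42)) + 31095/36289 = -1/27214/(1 - 562/1221*(-42)) + 31095/36289 = -1/27214/(1 + 7868/407) + 31095/36289 = -1/27214/(8275/407) + 31095/36289 = (407/8275)*(-1/27214) + 31095/36289 = -37/20472350 + 31095/36289 = 636586380557/742921109150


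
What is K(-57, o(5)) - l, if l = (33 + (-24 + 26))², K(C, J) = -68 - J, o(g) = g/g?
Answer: -1294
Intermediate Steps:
o(g) = 1
l = 1225 (l = (33 + 2)² = 35² = 1225)
K(-57, o(5)) - l = (-68 - 1*1) - 1*1225 = (-68 - 1) - 1225 = -69 - 1225 = -1294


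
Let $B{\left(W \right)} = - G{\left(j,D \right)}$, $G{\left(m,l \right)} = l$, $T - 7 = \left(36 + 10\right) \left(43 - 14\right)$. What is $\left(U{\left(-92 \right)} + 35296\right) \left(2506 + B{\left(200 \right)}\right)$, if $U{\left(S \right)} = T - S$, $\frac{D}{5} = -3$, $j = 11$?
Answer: $92593809$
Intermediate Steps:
$D = -15$ ($D = 5 \left(-3\right) = -15$)
$T = 1341$ ($T = 7 + \left(36 + 10\right) \left(43 - 14\right) = 7 + 46 \cdot 29 = 7 + 1334 = 1341$)
$B{\left(W \right)} = 15$ ($B{\left(W \right)} = \left(-1\right) \left(-15\right) = 15$)
$U{\left(S \right)} = 1341 - S$
$\left(U{\left(-92 \right)} + 35296\right) \left(2506 + B{\left(200 \right)}\right) = \left(\left(1341 - -92\right) + 35296\right) \left(2506 + 15\right) = \left(\left(1341 + 92\right) + 35296\right) 2521 = \left(1433 + 35296\right) 2521 = 36729 \cdot 2521 = 92593809$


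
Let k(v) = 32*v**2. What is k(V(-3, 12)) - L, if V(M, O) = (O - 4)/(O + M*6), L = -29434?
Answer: 265418/9 ≈ 29491.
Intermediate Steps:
V(M, O) = (-4 + O)/(O + 6*M)
k(V(-3, 12)) - L = 32*((-4 + 12)/(12 + 6*(-3)))**2 - 1*(-29434) = 32*(8/(12 - 18))**2 + 29434 = 32*(8/(-6))**2 + 29434 = 32*(-1/6*8)**2 + 29434 = 32*(-4/3)**2 + 29434 = 32*(16/9) + 29434 = 512/9 + 29434 = 265418/9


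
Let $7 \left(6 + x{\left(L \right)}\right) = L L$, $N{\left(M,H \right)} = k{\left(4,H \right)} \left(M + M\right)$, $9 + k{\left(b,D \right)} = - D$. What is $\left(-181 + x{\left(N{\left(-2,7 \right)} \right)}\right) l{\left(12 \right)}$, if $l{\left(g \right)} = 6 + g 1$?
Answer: $\frac{50166}{7} \approx 7166.6$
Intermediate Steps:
$k{\left(b,D \right)} = -9 - D$
$l{\left(g \right)} = 6 + g$
$N{\left(M,H \right)} = 2 M \left(-9 - H\right)$ ($N{\left(M,H \right)} = \left(-9 - H\right) \left(M + M\right) = \left(-9 - H\right) 2 M = 2 M \left(-9 - H\right)$)
$x{\left(L \right)} = -6 + \frac{L^{2}}{7}$ ($x{\left(L \right)} = -6 + \frac{L L}{7} = -6 + \frac{L^{2}}{7}$)
$\left(-181 + x{\left(N{\left(-2,7 \right)} \right)}\right) l{\left(12 \right)} = \left(-181 - \left(6 - \frac{\left(\left(-2\right) \left(-2\right) \left(9 + 7\right)\right)^{2}}{7}\right)\right) \left(6 + 12\right) = \left(-181 - \left(6 - \frac{\left(\left(-2\right) \left(-2\right) 16\right)^{2}}{7}\right)\right) 18 = \left(-181 - \left(6 - \frac{64^{2}}{7}\right)\right) 18 = \left(-181 + \left(-6 + \frac{1}{7} \cdot 4096\right)\right) 18 = \left(-181 + \left(-6 + \frac{4096}{7}\right)\right) 18 = \left(-181 + \frac{4054}{7}\right) 18 = \frac{2787}{7} \cdot 18 = \frac{50166}{7}$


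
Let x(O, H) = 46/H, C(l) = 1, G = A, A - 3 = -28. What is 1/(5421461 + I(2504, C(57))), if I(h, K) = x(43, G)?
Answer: 25/135536479 ≈ 1.8445e-7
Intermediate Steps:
A = -25 (A = 3 - 28 = -25)
G = -25
I(h, K) = -46/25 (I(h, K) = 46/(-25) = 46*(-1/25) = -46/25)
1/(5421461 + I(2504, C(57))) = 1/(5421461 - 46/25) = 1/(135536479/25) = 25/135536479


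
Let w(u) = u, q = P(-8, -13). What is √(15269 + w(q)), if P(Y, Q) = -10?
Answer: √15259 ≈ 123.53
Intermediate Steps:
q = -10
√(15269 + w(q)) = √(15269 - 10) = √15259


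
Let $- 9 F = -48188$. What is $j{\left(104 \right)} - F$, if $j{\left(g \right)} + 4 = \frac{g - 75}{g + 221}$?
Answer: $- \frac{15672539}{2925} \approx -5358.1$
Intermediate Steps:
$F = \frac{48188}{9}$ ($F = \left(- \frac{1}{9}\right) \left(-48188\right) = \frac{48188}{9} \approx 5354.2$)
$j{\left(g \right)} = -4 + \frac{-75 + g}{221 + g}$ ($j{\left(g \right)} = -4 + \frac{g - 75}{g + 221} = -4 + \frac{-75 + g}{221 + g}$)
$j{\left(104 \right)} - F = \frac{-959 - 312}{221 + 104} - \frac{48188}{9} = \frac{-959 - 312}{325} - \frac{48188}{9} = \frac{1}{325} \left(-1271\right) - \frac{48188}{9} = - \frac{1271}{325} - \frac{48188}{9} = - \frac{15672539}{2925}$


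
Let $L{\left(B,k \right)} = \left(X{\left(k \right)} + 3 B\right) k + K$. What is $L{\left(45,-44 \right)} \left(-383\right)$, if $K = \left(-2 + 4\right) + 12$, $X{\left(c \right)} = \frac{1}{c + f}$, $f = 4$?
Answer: $\frac{22692367}{10} \approx 2.2692 \cdot 10^{6}$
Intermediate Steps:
$X{\left(c \right)} = \frac{1}{4 + c}$ ($X{\left(c \right)} = \frac{1}{c + 4} = \frac{1}{4 + c}$)
$K = 14$ ($K = 2 + 12 = 14$)
$L{\left(B,k \right)} = 14 + k \left(\frac{1}{4 + k} + 3 B\right)$ ($L{\left(B,k \right)} = \left(\frac{1}{4 + k} + 3 B\right) k + 14 = k \left(\frac{1}{4 + k} + 3 B\right) + 14 = 14 + k \left(\frac{1}{4 + k} + 3 B\right)$)
$L{\left(45,-44 \right)} \left(-383\right) = \frac{-44 + \left(4 - 44\right) \left(14 + 3 \cdot 45 \left(-44\right)\right)}{4 - 44} \left(-383\right) = \frac{-44 - 40 \left(14 - 5940\right)}{-40} \left(-383\right) = - \frac{-44 - -237040}{40} \left(-383\right) = - \frac{-44 + 237040}{40} \left(-383\right) = \left(- \frac{1}{40}\right) 236996 \left(-383\right) = \left(- \frac{59249}{10}\right) \left(-383\right) = \frac{22692367}{10}$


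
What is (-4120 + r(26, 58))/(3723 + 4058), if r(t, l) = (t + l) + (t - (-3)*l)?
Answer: -3836/7781 ≈ -0.49300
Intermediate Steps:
r(t, l) = 2*t + 4*l (r(t, l) = (l + t) + (t + 3*l) = 2*t + 4*l)
(-4120 + r(26, 58))/(3723 + 4058) = (-4120 + (2*26 + 4*58))/(3723 + 4058) = (-4120 + (52 + 232))/7781 = (-4120 + 284)*(1/7781) = -3836*1/7781 = -3836/7781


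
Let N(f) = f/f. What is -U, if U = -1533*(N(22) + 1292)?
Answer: 1982169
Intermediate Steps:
N(f) = 1
U = -1982169 (U = -1533*(1 + 1292) = -1533*1293 = -1982169)
-U = -1*(-1982169) = 1982169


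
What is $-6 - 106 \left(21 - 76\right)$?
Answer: $5824$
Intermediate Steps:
$-6 - 106 \left(21 - 76\right) = -6 - -5830 = -6 + 5830 = 5824$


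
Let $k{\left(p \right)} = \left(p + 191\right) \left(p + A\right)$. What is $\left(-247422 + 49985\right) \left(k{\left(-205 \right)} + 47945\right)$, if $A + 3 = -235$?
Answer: $-10690621239$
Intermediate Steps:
$A = -238$ ($A = -3 - 235 = -238$)
$k{\left(p \right)} = \left(-238 + p\right) \left(191 + p\right)$ ($k{\left(p \right)} = \left(p + 191\right) \left(p - 238\right) = \left(191 + p\right) \left(-238 + p\right) = \left(-238 + p\right) \left(191 + p\right)$)
$\left(-247422 + 49985\right) \left(k{\left(-205 \right)} + 47945\right) = \left(-247422 + 49985\right) \left(\left(-45458 + \left(-205\right)^{2} - -9635\right) + 47945\right) = - 197437 \left(\left(-45458 + 42025 + 9635\right) + 47945\right) = - 197437 \left(6202 + 47945\right) = \left(-197437\right) 54147 = -10690621239$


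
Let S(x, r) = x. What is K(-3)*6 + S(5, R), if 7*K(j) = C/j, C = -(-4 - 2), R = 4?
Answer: 23/7 ≈ 3.2857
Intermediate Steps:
C = 6 (C = -1*(-6) = 6)
K(j) = 6/(7*j) (K(j) = (6/j)/7 = 6/(7*j))
K(-3)*6 + S(5, R) = ((6/7)/(-3))*6 + 5 = ((6/7)*(-1/3))*6 + 5 = -2/7*6 + 5 = -12/7 + 5 = 23/7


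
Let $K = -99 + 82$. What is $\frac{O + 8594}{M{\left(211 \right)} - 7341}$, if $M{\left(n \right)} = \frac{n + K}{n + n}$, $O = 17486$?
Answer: $- \frac{2751440}{774427} \approx -3.5529$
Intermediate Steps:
$K = -17$
$M{\left(n \right)} = \frac{-17 + n}{2 n}$ ($M{\left(n \right)} = \frac{n - 17}{n + n} = \frac{-17 + n}{2 n}$)
$\frac{O + 8594}{M{\left(211 \right)} - 7341} = \frac{17486 + 8594}{\frac{-17 + 211}{2 \cdot 211} - 7341} = \frac{26080}{\frac{1}{2} \cdot \frac{1}{211} \cdot 194 - 7341} = \frac{26080}{\frac{97}{211} - 7341} = \frac{26080}{- \frac{1548854}{211}} = 26080 \left(- \frac{211}{1548854}\right) = - \frac{2751440}{774427}$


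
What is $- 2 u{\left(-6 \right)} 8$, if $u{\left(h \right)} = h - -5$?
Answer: $16$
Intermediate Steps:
$u{\left(h \right)} = 5 + h$ ($u{\left(h \right)} = h + 5 = 5 + h$)
$- 2 u{\left(-6 \right)} 8 = - 2 \left(5 - 6\right) 8 = \left(-2\right) \left(-1\right) 8 = 2 \cdot 8 = 16$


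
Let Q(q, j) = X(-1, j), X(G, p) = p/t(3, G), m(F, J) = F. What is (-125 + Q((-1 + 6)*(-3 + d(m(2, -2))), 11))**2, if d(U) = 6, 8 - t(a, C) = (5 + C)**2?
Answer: 1022121/64 ≈ 15971.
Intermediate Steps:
t(a, C) = 8 - (5 + C)**2
X(G, p) = p/(8 - (5 + G)**2)
Q(q, j) = -j/8 (Q(q, j) = -j/(-8 + (5 - 1)**2) = -j/(-8 + 4**2) = -j/(-8 + 16) = -1*j/8 = -1*j*1/8 = -j/8)
(-125 + Q((-1 + 6)*(-3 + d(m(2, -2))), 11))**2 = (-125 - 1/8*11)**2 = (-125 - 11/8)**2 = (-1011/8)**2 = 1022121/64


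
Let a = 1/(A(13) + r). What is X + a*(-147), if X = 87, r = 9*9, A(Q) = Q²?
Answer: 21603/250 ≈ 86.412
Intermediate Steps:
r = 81
a = 1/250 (a = 1/(13² + 81) = 1/(169 + 81) = 1/250 ≈ 0.0040000)
X + a*(-147) = 87 + (1/250)*(-147) = 87 - 147/250 = 21603/250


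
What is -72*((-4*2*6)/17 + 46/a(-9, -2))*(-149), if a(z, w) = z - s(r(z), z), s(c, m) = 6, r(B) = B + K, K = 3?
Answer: -5371152/85 ≈ -63190.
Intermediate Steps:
r(B) = 3 + B (r(B) = B + 3 = 3 + B)
a(z, w) = -6 + z (a(z, w) = z - 1*6 = z - 6 = -6 + z)
-72*((-4*2*6)/17 + 46/a(-9, -2))*(-149) = -72*((-4*2*6)/17 + 46/(-6 - 9))*(-149) = -72*(-8*6*(1/17) + 46/(-15))*(-149) = -72*(-48*1/17 + 46*(-1/15))*(-149) = -72*(-48/17 - 46/15)*(-149) = -72*(-1502/255)*(-149) = (36048/85)*(-149) = -5371152/85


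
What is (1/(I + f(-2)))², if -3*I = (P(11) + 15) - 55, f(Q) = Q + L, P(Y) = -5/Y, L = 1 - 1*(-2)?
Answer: 1089/228484 ≈ 0.0047662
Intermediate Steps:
L = 3 (L = 1 + 2 = 3)
f(Q) = 3 + Q (f(Q) = Q + 3 = 3 + Q)
I = 445/33 (I = -((-5/11 + 15) - 55)/3 = -(160/11 - 55)/3 = -⅓*(-445/11) = 445/33 ≈ 13.485)
(1/(I + f(-2)))² = (1/(445/33 + (3 - 2)))² = (1/(445/33 + 1))² = (1/(478/33))² = (33/478)² = 1089/228484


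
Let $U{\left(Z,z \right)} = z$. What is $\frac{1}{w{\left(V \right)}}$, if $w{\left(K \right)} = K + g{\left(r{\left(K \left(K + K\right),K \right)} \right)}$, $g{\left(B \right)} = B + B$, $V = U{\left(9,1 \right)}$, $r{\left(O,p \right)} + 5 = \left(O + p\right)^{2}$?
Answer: $\frac{1}{9} \approx 0.11111$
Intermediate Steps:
$r{\left(O,p \right)} = -5 + \left(O + p\right)^{2}$
$V = 1$
$g{\left(B \right)} = 2 B$
$w{\left(K \right)} = -10 + K + 2 \left(K + 2 K^{2}\right)^{2}$ ($w{\left(K \right)} = K + 2 \left(-5 + \left(K \left(K + K\right) + K\right)^{2}\right) = K + 2 \left(-5 + \left(K 2 K + K\right)^{2}\right) = K + 2 \left(-5 + \left(2 K^{2} + K\right)^{2}\right) = K + 2 \left(-5 + \left(K + 2 K^{2}\right)^{2}\right) = K + \left(-10 + 2 \left(K + 2 K^{2}\right)^{2}\right) = -10 + K + 2 \left(K + 2 K^{2}\right)^{2}$)
$\frac{1}{w{\left(V \right)}} = \frac{1}{-10 + 1 + 2 \cdot 1^{2} \left(1 + 2 \cdot 1\right)^{2}} = \frac{1}{-10 + 1 + 2 \cdot 1 \left(1 + 2\right)^{2}} = \frac{1}{-10 + 1 + 2 \cdot 1 \cdot 3^{2}} = \frac{1}{-10 + 1 + 2 \cdot 1 \cdot 9} = \frac{1}{-10 + 1 + 18} = \frac{1}{9}$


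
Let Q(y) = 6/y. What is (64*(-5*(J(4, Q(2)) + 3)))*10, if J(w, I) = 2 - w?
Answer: -3200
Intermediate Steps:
(64*(-5*(J(4, Q(2)) + 3)))*10 = (64*(-5*((2 - 1*4) + 3)))*10 = (64*(-5*((2 - 4) + 3)))*10 = (64*(-5*(-2 + 3)))*10 = (64*(-5*1))*10 = (64*(-5))*10 = -320*10 = -3200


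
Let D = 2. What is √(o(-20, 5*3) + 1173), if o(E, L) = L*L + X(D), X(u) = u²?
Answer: √1402 ≈ 37.443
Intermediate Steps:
o(E, L) = 4 + L² (o(E, L) = L*L + 2² = L² + 4 = 4 + L²)
√(o(-20, 5*3) + 1173) = √((4 + (5*3)²) + 1173) = √((4 + 15²) + 1173) = √((4 + 225) + 1173) = √(229 + 1173) = √1402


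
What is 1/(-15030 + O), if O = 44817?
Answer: 1/29787 ≈ 3.3572e-5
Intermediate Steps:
1/(-15030 + O) = 1/(-15030 + 44817) = 1/29787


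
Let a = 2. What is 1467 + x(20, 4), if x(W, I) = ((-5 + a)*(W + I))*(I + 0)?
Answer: 1179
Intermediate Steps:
x(W, I) = I*(-3*I - 3*W) (x(W, I) = ((-5 + 2)*(W + I))*(I + 0) = (-3*(I + W))*I = (-3*I - 3*W)*I = I*(-3*I - 3*W))
1467 + x(20, 4) = 1467 - 3*4*(4 + 20) = 1467 - 3*4*24 = 1467 - 288 = 1179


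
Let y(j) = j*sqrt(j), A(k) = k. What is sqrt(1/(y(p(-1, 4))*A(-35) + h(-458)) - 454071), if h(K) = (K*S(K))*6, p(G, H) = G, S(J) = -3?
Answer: sqrt(-2097448730215434329907 - 2378766635*I)/67964761 ≈ 3.8211e-10 - 673.85*I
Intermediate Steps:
y(j) = j**(3/2)
h(K) = -18*K (h(K) = (K*(-3))*6 = -3*K*6 = -18*K)
sqrt(1/(y(p(-1, 4))*A(-35) + h(-458)) - 454071) = sqrt(1/((-1)**(3/2)*(-35) - 18*(-458)) - 454071) = sqrt(1/(-I*(-35) + 8244) - 454071) = sqrt(1/(35*I + 8244) - 454071) = sqrt(1/(8244 + 35*I) - 454071) = sqrt((8244 - 35*I)/67964761 - 454071) = sqrt(-454071 + (8244 - 35*I)/67964761)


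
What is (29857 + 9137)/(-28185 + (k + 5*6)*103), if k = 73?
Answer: -19497/8788 ≈ -2.2186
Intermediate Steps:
(29857 + 9137)/(-28185 + (k + 5*6)*103) = (29857 + 9137)/(-28185 + (73 + 5*6)*103) = 38994/(-28185 + (73 + 30)*103) = 38994/(-28185 + 103*103) = 38994/(-28185 + 10609) = 38994/(-17576) = 38994*(-1/17576) = -19497/8788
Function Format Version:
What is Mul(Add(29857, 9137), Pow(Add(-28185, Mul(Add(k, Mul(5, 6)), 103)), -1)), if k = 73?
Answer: Rational(-19497, 8788) ≈ -2.2186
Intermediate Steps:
Mul(Add(29857, 9137), Pow(Add(-28185, Mul(Add(k, Mul(5, 6)), 103)), -1)) = Mul(Add(29857, 9137), Pow(Add(-28185, Mul(Add(73, Mul(5, 6)), 103)), -1)) = Mul(38994, Pow(Add(-28185, Mul(Add(73, 30), 103)), -1)) = Mul(38994, Pow(Add(-28185, Mul(103, 103)), -1)) = Mul(38994, Pow(Add(-28185, 10609), -1)) = Mul(38994, Pow(-17576, -1)) = Mul(38994, Rational(-1, 17576)) = Rational(-19497, 8788)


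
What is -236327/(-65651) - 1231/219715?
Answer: 51843770424/14424509465 ≈ 3.5941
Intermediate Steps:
-236327/(-65651) - 1231/219715 = -236327*(-1/65651) - 1231*1/219715 = 236327/65651 - 1231/219715 = 51843770424/14424509465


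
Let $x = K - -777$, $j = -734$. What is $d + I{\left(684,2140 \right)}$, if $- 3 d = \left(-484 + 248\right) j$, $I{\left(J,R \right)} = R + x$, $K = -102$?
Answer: $- \frac{164779}{3} \approx -54926.0$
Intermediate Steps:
$x = 675$ ($x = -102 - -777 = -102 + 777 = 675$)
$I{\left(J,R \right)} = 675 + R$ ($I{\left(J,R \right)} = R + 675 = 675 + R$)
$d = - \frac{173224}{3}$ ($d = - \frac{\left(-484 + 248\right) \left(-734\right)}{3} = - \frac{\left(-236\right) \left(-734\right)}{3} = \left(- \frac{1}{3}\right) 173224 = - \frac{173224}{3} \approx -57741.0$)
$d + I{\left(684,2140 \right)} = - \frac{173224}{3} + \left(675 + 2140\right) = - \frac{173224}{3} + 2815 = - \frac{164779}{3}$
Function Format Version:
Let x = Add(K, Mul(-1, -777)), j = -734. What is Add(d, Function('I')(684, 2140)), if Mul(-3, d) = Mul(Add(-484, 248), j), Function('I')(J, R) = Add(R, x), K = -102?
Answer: Rational(-164779, 3) ≈ -54926.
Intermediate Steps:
x = 675 (x = Add(-102, Mul(-1, -777)) = Add(-102, 777) = 675)
Function('I')(J, R) = Add(675, R) (Function('I')(J, R) = Add(R, 675) = Add(675, R))
d = Rational(-173224, 3) (d = Mul(Rational(-1, 3), Mul(Add(-484, 248), -734)) = Mul(Rational(-1, 3), Mul(-236, -734)) = Mul(Rational(-1, 3), 173224) = Rational(-173224, 3) ≈ -57741.)
Add(d, Function('I')(684, 2140)) = Add(Rational(-173224, 3), Add(675, 2140)) = Add(Rational(-173224, 3), 2815) = Rational(-164779, 3)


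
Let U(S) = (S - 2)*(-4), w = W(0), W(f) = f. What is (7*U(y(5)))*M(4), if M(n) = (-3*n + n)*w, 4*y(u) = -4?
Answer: 0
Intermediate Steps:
w = 0
y(u) = -1 (y(u) = (¼)*(-4) = -1)
M(n) = 0 (M(n) = (-3*n + n)*0 = -2*n*0 = 0)
U(S) = 8 - 4*S (U(S) = (-2 + S)*(-4) = 8 - 4*S)
(7*U(y(5)))*M(4) = (7*(8 - 4*(-1)))*0 = (7*(8 + 4))*0 = (7*12)*0 = 84*0 = 0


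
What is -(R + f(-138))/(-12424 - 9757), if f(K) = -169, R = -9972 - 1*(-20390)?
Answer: 10249/22181 ≈ 0.46206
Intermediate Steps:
R = 10418 (R = -9972 + 20390 = 10418)
-(R + f(-138))/(-12424 - 9757) = -(10418 - 169)/(-12424 - 9757) = -10249/(-22181) = -10249*(-1)/22181 = -1*(-10249/22181) = 10249/22181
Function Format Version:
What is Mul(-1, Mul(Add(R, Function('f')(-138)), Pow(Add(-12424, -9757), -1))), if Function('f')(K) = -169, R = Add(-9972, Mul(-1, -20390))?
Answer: Rational(10249, 22181) ≈ 0.46206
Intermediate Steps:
R = 10418 (R = Add(-9972, 20390) = 10418)
Mul(-1, Mul(Add(R, Function('f')(-138)), Pow(Add(-12424, -9757), -1))) = Mul(-1, Mul(Add(10418, -169), Pow(Add(-12424, -9757), -1))) = Mul(-1, Mul(10249, Pow(-22181, -1))) = Mul(-1, Mul(10249, Rational(-1, 22181))) = Mul(-1, Rational(-10249, 22181)) = Rational(10249, 22181)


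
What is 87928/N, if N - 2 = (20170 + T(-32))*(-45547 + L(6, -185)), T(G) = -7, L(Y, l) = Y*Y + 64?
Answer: -87928/916347859 ≈ -9.5955e-5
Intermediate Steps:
L(Y, l) = 64 + Y² (L(Y, l) = Y² + 64 = 64 + Y²)
N = -916347859 (N = 2 + (20170 - 7)*(-45547 + (64 + 6²)) = 2 + 20163*(-45547 + (64 + 36)) = 2 + 20163*(-45547 + 100) = 2 + 20163*(-45447) = 2 - 916347861 = -916347859)
87928/N = 87928/(-916347859) = 87928*(-1/916347859) = -87928/916347859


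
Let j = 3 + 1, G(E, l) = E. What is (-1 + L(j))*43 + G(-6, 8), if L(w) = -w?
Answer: -221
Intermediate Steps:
j = 4
(-1 + L(j))*43 + G(-6, 8) = (-1 - 1*4)*43 - 6 = (-1 - 4)*43 - 6 = -5*43 - 6 = -215 - 6 = -221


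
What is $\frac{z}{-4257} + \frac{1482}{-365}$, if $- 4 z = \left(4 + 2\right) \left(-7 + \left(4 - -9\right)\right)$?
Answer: $- \frac{700621}{172645} \approx -4.0582$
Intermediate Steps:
$z = -9$ ($z = - \frac{\left(4 + 2\right) \left(-7 + \left(4 - -9\right)\right)}{4} = - \frac{6 \left(-7 + \left(4 + 9\right)\right)}{4} = - \frac{6 \left(-7 + 13\right)}{4} = - \frac{6 \cdot 6}{4} = \left(- \frac{1}{4}\right) 36 = -9$)
$\frac{z}{-4257} + \frac{1482}{-365} = - \frac{9}{-4257} + \frac{1482}{-365} = \left(-9\right) \left(- \frac{1}{4257}\right) + 1482 \left(- \frac{1}{365}\right) = \frac{1}{473} - \frac{1482}{365} = - \frac{700621}{172645}$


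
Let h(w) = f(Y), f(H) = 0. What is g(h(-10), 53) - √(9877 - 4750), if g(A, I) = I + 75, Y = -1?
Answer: 128 - √5127 ≈ 56.397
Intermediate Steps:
h(w) = 0
g(A, I) = 75 + I
g(h(-10), 53) - √(9877 - 4750) = (75 + 53) - √(9877 - 4750) = 128 - √5127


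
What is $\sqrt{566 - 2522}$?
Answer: $2 i \sqrt{489} \approx 44.227 i$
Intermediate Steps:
$\sqrt{566 - 2522} = \sqrt{-1956} = 2 i \sqrt{489}$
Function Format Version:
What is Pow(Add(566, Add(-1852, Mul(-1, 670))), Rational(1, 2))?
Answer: Mul(2, I, Pow(489, Rational(1, 2))) ≈ Mul(44.227, I)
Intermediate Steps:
Pow(Add(566, Add(-1852, Mul(-1, 670))), Rational(1, 2)) = Pow(Add(566, Add(-1852, -670)), Rational(1, 2)) = Pow(Add(566, -2522), Rational(1, 2)) = Pow(-1956, Rational(1, 2)) = Mul(2, I, Pow(489, Rational(1, 2)))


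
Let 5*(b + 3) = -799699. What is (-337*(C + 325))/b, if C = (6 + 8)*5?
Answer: 665575/799714 ≈ 0.83227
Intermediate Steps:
b = -799714/5 (b = -3 + (1/5)*(-799699) = -3 - 799699/5 = -799714/5 ≈ -1.5994e+5)
C = 70 (C = 14*5 = 70)
(-337*(C + 325))/b = (-337*(70 + 325))/(-799714/5) = -337*395*(-5/799714) = -133115*(-5/799714) = 665575/799714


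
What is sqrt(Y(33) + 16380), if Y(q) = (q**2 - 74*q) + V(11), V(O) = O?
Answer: sqrt(15038) ≈ 122.63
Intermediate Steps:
Y(q) = 11 + q**2 - 74*q (Y(q) = (q**2 - 74*q) + 11 = 11 + q**2 - 74*q)
sqrt(Y(33) + 16380) = sqrt((11 + 33**2 - 74*33) + 16380) = sqrt((11 + 1089 - 2442) + 16380) = sqrt(-1342 + 16380) = sqrt(15038)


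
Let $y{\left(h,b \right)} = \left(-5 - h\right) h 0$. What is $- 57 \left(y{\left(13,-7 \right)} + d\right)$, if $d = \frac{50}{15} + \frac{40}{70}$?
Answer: $- \frac{1558}{7} \approx -222.57$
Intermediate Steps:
$y{\left(h,b \right)} = 0$ ($y{\left(h,b \right)} = h \left(-5 - h\right) 0 = 0$)
$d = \frac{82}{21}$ ($d = 50 \cdot \frac{1}{15} + 40 \cdot \frac{1}{70} = \frac{10}{3} + \frac{4}{7} = \frac{82}{21} \approx 3.9048$)
$- 57 \left(y{\left(13,-7 \right)} + d\right) = - 57 \left(0 + \frac{82}{21}\right) = \left(-57\right) \frac{82}{21} = - \frac{1558}{7}$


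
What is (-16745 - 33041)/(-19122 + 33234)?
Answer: -24893/7056 ≈ -3.5279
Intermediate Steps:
(-16745 - 33041)/(-19122 + 33234) = -49786/14112 = -49786*1/14112 = -24893/7056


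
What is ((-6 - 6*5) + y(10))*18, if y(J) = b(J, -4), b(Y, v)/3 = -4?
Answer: -864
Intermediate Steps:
b(Y, v) = -12 (b(Y, v) = 3*(-4) = -12)
y(J) = -12
((-6 - 6*5) + y(10))*18 = ((-6 - 6*5) - 12)*18 = ((-6 - 30) - 12)*18 = (-36 - 12)*18 = -48*18 = -864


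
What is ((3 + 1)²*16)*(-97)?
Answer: -24832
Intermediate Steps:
((3 + 1)²*16)*(-97) = (4²*16)*(-97) = (16*16)*(-97) = 256*(-97) = -24832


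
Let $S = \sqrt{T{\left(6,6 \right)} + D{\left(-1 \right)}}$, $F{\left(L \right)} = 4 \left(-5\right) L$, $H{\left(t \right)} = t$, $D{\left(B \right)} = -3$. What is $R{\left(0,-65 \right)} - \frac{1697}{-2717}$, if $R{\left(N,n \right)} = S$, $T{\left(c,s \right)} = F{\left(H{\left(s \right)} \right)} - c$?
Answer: $\frac{1697}{2717} + i \sqrt{129} \approx 0.62459 + 11.358 i$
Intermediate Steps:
$F{\left(L \right)} = - 20 L$
$T{\left(c,s \right)} = - c - 20 s$ ($T{\left(c,s \right)} = - 20 s - c = - c - 20 s$)
$S = i \sqrt{129}$ ($S = \sqrt{\left(\left(-1\right) 6 - 120\right) - 3} = \sqrt{\left(-6 - 120\right) - 3} = \sqrt{-126 - 3} = \sqrt{-129} = i \sqrt{129} \approx 11.358 i$)
$R{\left(N,n \right)} = i \sqrt{129}$
$R{\left(0,-65 \right)} - \frac{1697}{-2717} = i \sqrt{129} - \frac{1697}{-2717} = i \sqrt{129} - 1697 \left(- \frac{1}{2717}\right) = i \sqrt{129} - - \frac{1697}{2717} = i \sqrt{129} + \frac{1697}{2717} = \frac{1697}{2717} + i \sqrt{129}$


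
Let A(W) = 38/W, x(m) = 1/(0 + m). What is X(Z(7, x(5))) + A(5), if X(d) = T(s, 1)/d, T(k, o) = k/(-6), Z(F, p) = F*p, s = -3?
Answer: 557/70 ≈ 7.9571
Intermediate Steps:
x(m) = 1/m
T(k, o) = -k/6 (T(k, o) = k*(-1/6) = -k/6)
X(d) = 1/(2*d) (X(d) = (-1/6*(-3))/d = 1/(2*d))
X(Z(7, x(5))) + A(5) = 1/(2*((7/5))) + 38/5 = 1/(2*((7*(1/5)))) + 38*(1/5) = 1/(2*(7/5)) + 38/5 = (1/2)*(5/7) + 38/5 = 5/14 + 38/5 = 557/70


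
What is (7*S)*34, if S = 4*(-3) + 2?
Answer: -2380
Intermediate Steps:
S = -10 (S = -12 + 2 = -10)
(7*S)*34 = (7*(-10))*34 = -70*34 = -2380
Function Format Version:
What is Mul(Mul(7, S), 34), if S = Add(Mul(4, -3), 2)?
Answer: -2380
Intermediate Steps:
S = -10 (S = Add(-12, 2) = -10)
Mul(Mul(7, S), 34) = Mul(Mul(7, -10), 34) = Mul(-70, 34) = -2380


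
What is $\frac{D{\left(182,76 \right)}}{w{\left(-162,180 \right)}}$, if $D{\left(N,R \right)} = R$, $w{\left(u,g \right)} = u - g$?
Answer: $- \frac{2}{9} \approx -0.22222$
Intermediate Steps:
$\frac{D{\left(182,76 \right)}}{w{\left(-162,180 \right)}} = \frac{76}{-162 - 180} = \frac{76}{-342} = 76 \left(- \frac{1}{342}\right) = - \frac{2}{9}$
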